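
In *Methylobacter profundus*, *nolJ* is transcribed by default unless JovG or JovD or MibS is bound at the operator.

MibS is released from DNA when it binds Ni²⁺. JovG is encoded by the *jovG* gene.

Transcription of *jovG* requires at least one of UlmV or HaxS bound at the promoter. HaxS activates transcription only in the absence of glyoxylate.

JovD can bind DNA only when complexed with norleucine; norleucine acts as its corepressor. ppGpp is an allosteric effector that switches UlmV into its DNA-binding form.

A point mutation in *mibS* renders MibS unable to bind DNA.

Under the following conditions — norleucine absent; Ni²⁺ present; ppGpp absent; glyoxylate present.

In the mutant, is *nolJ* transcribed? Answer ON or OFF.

ON

ppGpp is absent, so UlmV is inactive.
Glyoxylate is present, so HaxS is inactive.
No activator is available at the *jovG* promoter, so *jovG* is not transcribed.
So JovG is not produced.
Norleucine is absent, so JovD is inactive.
MibS is non-functional in this strain, so it has no effect.
With no repressor bound, *nolJ* is transcribed.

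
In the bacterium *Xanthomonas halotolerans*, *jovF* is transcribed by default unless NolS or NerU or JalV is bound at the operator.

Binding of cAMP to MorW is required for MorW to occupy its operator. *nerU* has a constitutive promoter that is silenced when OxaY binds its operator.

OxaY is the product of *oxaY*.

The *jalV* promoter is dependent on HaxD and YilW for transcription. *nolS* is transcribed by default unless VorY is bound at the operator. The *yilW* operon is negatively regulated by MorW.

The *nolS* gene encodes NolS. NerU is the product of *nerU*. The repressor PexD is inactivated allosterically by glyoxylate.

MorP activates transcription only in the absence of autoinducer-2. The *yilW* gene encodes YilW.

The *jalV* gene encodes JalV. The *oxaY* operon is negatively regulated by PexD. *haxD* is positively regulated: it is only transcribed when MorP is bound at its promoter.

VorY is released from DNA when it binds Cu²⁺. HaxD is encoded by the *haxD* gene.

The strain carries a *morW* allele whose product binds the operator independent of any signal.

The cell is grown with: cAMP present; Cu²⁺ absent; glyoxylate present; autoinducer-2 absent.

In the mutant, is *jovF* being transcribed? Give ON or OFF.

Cu²⁺ is absent, so VorY is active.
With repressor VorY bound, *nolS* is not transcribed.
So NolS is not produced.
Glyoxylate is present, so PexD is inactive.
With no repressor bound, *oxaY* is transcribed.
So OxaY is produced and active.
With repressor OxaY bound, *nerU* is not transcribed.
So NerU is not produced.
Autoinducer-2 is absent, so MorP is active.
No repressor is bound and MorP is active, so *haxD* is transcribed.
So HaxD is produced and active.
MorW is constitutively active in this strain.
With repressor MorW bound, *yilW* is not transcribed.
So YilW is not produced.
Required activator YilW is absent, so *jalV* is not transcribed.
So JalV is not produced.
With no repressor bound, *jovF* is transcribed.

ON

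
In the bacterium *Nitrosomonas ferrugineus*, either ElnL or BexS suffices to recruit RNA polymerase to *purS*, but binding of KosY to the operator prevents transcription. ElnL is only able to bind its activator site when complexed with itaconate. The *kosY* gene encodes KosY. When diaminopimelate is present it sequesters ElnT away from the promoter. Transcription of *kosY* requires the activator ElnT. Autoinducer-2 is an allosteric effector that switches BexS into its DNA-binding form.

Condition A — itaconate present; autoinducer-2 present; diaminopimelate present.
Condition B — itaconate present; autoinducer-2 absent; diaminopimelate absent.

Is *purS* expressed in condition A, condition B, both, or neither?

Condition A:
Itaconate is present, so ElnL is active.
Autoinducer-2 is present, so BexS is active.
Diaminopimelate is present, so ElnT is inactive.
Required activator ElnT is absent, so *kosY* is not transcribed.
So KosY is not produced.
Activator ElnL is present, so *purS* is transcribed.
→ *purS* is ON in A.
Condition B:
Itaconate is present, so ElnL is active.
Autoinducer-2 is absent, so BexS is inactive.
Diaminopimelate is absent, so ElnT is active.
No repressor is bound and ElnT is active, so *kosY* is transcribed.
So KosY is produced and active.
With repressor KosY bound, *purS* is not transcribed.
→ *purS* is OFF in B.

A only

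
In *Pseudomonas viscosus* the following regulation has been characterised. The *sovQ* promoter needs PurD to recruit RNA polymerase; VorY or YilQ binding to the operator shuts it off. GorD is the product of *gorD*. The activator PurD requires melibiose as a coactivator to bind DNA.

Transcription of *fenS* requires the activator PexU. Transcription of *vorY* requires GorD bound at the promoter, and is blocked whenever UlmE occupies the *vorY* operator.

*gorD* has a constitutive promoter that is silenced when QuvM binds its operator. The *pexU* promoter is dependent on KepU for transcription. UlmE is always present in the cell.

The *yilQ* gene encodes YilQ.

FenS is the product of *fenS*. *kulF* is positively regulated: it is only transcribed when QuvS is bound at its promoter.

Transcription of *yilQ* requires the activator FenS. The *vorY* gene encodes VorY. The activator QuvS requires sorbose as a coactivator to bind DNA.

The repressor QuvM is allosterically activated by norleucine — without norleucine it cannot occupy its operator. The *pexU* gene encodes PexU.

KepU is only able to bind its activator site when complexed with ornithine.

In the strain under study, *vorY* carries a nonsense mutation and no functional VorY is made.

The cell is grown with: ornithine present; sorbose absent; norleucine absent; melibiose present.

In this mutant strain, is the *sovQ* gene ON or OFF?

VorY is non-functional in this strain, so it has no effect.
Ornithine is present, so KepU is active.
No repressor is bound and KepU is active, so *pexU* is transcribed.
So PexU is produced and active.
No repressor is bound and PexU is active, so *fenS* is transcribed.
So FenS is produced and active.
No repressor is bound and FenS is active, so *yilQ* is transcribed.
So YilQ is produced and active.
Melibiose is present, so PurD is active.
With repressor YilQ bound, *sovQ* is not transcribed.

OFF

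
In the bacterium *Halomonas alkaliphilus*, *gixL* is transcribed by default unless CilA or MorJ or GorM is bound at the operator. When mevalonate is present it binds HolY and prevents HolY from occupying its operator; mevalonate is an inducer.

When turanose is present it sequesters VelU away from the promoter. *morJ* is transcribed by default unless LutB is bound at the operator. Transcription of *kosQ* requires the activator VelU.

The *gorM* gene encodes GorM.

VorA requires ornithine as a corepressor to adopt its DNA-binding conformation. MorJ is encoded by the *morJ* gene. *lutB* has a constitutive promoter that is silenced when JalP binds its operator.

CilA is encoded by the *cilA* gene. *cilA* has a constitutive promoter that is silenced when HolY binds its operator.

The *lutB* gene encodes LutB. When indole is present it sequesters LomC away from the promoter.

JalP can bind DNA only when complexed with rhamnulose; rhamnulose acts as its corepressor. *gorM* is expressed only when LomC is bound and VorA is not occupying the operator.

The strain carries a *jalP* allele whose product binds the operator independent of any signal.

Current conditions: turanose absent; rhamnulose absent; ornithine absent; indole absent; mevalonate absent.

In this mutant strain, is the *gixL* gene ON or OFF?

Mevalonate is absent, so HolY is active.
With repressor HolY bound, *cilA* is not transcribed.
So CilA is not produced.
JalP is constitutively active in this strain.
With repressor JalP bound, *lutB* is not transcribed.
So LutB is not produced.
With no repressor bound, *morJ* is transcribed.
So MorJ is produced and active.
Indole is absent, so LomC is active.
Ornithine is absent, so VorA is inactive.
No repressor is bound and LomC is active, so *gorM* is transcribed.
So GorM is produced and active.
With repressor MorJ bound, *gixL* is not transcribed.

OFF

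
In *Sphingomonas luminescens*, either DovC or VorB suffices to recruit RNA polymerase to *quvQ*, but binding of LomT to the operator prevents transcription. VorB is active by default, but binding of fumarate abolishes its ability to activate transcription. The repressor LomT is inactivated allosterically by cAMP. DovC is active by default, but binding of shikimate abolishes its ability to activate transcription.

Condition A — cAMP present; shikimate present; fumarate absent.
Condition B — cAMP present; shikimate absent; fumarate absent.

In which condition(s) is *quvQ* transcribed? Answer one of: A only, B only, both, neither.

both

Condition A:
cAMP is present, so LomT is inactive.
Shikimate is present, so DovC is inactive.
Fumarate is absent, so VorB is active.
Activator VorB is present, so *quvQ* is transcribed.
→ *quvQ* is ON in A.
Condition B:
cAMP is present, so LomT is inactive.
Shikimate is absent, so DovC is active.
Fumarate is absent, so VorB is active.
Activator DovC is present, so *quvQ* is transcribed.
→ *quvQ* is ON in B.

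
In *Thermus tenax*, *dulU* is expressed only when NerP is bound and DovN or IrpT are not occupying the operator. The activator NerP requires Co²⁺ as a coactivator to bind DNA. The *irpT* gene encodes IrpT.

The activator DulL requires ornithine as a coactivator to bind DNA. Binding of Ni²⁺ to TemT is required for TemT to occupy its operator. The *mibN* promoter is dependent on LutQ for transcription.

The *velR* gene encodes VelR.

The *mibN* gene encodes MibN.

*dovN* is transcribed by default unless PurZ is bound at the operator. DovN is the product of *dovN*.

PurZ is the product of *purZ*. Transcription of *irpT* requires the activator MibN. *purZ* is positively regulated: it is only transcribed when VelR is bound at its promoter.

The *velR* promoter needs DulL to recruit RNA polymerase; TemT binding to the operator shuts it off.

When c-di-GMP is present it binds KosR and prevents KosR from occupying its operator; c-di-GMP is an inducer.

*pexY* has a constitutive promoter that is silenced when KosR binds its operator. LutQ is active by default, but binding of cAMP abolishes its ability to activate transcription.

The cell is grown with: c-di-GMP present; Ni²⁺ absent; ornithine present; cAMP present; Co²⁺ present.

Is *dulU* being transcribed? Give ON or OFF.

Co²⁺ is present, so NerP is active.
Ni²⁺ is absent, so TemT is inactive.
Ornithine is present, so DulL is active.
No repressor is bound and DulL is active, so *velR* is transcribed.
So VelR is produced and active.
No repressor is bound and VelR is active, so *purZ* is transcribed.
So PurZ is produced and active.
With repressor PurZ bound, *dovN* is not transcribed.
So DovN is not produced.
cAMP is present, so LutQ is inactive.
Required activator LutQ is absent, so *mibN* is not transcribed.
So MibN is not produced.
Required activator MibN is absent, so *irpT* is not transcribed.
So IrpT is not produced.
No repressor is bound and NerP is active, so *dulU* is transcribed.

ON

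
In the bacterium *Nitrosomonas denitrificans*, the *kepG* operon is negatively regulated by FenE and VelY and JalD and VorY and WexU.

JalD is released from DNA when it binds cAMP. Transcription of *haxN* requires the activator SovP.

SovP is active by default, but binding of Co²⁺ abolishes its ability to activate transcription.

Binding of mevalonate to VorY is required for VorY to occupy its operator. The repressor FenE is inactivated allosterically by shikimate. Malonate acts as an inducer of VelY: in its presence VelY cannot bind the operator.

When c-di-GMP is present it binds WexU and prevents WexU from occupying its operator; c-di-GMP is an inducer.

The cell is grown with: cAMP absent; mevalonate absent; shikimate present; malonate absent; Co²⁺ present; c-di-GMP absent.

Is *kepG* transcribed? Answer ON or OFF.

Shikimate is present, so FenE is inactive.
Malonate is absent, so VelY is active.
cAMP is absent, so JalD is active.
Mevalonate is absent, so VorY is inactive.
c-di-GMP is absent, so WexU is active.
With repressor VelY bound, *kepG* is not transcribed.

OFF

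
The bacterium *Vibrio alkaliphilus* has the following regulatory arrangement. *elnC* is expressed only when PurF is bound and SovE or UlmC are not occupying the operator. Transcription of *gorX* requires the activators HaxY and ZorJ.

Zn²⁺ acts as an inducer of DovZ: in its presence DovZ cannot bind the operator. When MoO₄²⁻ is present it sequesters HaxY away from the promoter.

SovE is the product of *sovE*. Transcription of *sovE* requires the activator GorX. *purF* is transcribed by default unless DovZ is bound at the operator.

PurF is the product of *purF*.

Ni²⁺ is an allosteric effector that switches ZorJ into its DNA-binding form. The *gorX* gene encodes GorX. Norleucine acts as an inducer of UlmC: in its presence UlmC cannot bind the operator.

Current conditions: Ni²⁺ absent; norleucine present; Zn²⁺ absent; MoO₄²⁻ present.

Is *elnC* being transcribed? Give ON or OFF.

MoO₄²⁻ is present, so HaxY is inactive.
Ni²⁺ is absent, so ZorJ is inactive.
Required activator HaxY is absent, so *gorX* is not transcribed.
So GorX is not produced.
Required activator GorX is absent, so *sovE* is not transcribed.
So SovE is not produced.
Norleucine is present, so UlmC is inactive.
Zn²⁺ is absent, so DovZ is active.
With repressor DovZ bound, *purF* is not transcribed.
So PurF is not produced.
Required activator PurF is absent, so *elnC* is not transcribed.

OFF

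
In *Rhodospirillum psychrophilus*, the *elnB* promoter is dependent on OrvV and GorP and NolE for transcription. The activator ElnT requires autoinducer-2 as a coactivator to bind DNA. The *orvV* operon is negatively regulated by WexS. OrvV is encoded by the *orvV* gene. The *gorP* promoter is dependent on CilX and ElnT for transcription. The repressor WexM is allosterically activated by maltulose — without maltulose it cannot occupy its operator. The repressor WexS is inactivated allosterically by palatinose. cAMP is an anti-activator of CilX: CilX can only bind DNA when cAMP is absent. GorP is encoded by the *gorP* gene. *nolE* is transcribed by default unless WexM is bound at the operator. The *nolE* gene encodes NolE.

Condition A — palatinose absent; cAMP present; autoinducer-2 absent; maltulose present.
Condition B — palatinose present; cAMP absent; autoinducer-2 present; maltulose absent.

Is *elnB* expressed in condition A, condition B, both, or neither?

Condition A:
Palatinose is absent, so WexS is active.
With repressor WexS bound, *orvV* is not transcribed.
So OrvV is not produced.
cAMP is present, so CilX is inactive.
Autoinducer-2 is absent, so ElnT is inactive.
Required activator CilX is absent, so *gorP* is not transcribed.
So GorP is not produced.
Maltulose is present, so WexM is active.
With repressor WexM bound, *nolE* is not transcribed.
So NolE is not produced.
Required activator OrvV is absent, so *elnB* is not transcribed.
→ *elnB* is OFF in A.
Condition B:
Palatinose is present, so WexS is inactive.
With no repressor bound, *orvV* is transcribed.
So OrvV is produced and active.
cAMP is absent, so CilX is active.
Autoinducer-2 is present, so ElnT is active.
No repressor is bound and CilX and ElnT are active, so *gorP* is transcribed.
So GorP is produced and active.
Maltulose is absent, so WexM is inactive.
With no repressor bound, *nolE* is transcribed.
So NolE is produced and active.
No repressor is bound and OrvV and GorP and NolE are active, so *elnB* is transcribed.
→ *elnB* is ON in B.

B only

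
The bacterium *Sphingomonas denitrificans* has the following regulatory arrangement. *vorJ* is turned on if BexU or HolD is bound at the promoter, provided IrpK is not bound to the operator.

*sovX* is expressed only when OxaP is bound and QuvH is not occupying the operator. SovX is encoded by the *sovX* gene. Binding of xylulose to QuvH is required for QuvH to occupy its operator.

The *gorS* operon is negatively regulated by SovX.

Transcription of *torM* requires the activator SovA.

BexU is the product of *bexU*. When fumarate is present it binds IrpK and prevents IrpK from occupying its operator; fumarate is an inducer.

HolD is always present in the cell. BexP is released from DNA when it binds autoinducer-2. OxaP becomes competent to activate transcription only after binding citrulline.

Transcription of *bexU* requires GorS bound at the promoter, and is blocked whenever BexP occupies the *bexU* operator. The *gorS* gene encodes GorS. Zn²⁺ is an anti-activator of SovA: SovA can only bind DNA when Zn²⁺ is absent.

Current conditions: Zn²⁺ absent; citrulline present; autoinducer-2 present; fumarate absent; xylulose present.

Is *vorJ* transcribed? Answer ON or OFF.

OFF

Autoinducer-2 is present, so BexP is inactive.
Citrulline is present, so OxaP is active.
Xylulose is present, so QuvH is active.
With repressor QuvH bound, *sovX* is not transcribed.
So SovX is not produced.
With no repressor bound, *gorS* is transcribed.
So GorS is produced and active.
No repressor is bound and GorS is active, so *bexU* is transcribed.
So BexU is produced and active.
Fumarate is absent, so IrpK is active.
HolD is produced constitutively and is active.
With repressor IrpK bound, *vorJ* is not transcribed.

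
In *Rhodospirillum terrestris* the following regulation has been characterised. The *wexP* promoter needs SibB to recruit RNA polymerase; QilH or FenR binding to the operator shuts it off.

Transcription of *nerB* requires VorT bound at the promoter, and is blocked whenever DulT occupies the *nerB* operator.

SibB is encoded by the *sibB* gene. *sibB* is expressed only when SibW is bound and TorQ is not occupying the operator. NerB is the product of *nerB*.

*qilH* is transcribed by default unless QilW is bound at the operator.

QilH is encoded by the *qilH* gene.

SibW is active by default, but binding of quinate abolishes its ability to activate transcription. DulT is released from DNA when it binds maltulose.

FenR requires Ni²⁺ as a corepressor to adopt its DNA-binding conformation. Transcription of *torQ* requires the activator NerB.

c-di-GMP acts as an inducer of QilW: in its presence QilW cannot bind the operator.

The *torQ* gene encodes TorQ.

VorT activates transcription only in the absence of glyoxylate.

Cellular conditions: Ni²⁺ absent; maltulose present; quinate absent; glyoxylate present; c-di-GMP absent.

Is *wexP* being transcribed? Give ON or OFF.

ON

c-di-GMP is absent, so QilW is active.
With repressor QilW bound, *qilH* is not transcribed.
So QilH is not produced.
Ni²⁺ is absent, so FenR is inactive.
Glyoxylate is present, so VorT is inactive.
Maltulose is present, so DulT is inactive.
Required activator VorT is absent, so *nerB* is not transcribed.
So NerB is not produced.
Required activator NerB is absent, so *torQ* is not transcribed.
So TorQ is not produced.
Quinate is absent, so SibW is active.
No repressor is bound and SibW is active, so *sibB* is transcribed.
So SibB is produced and active.
No repressor is bound and SibB is active, so *wexP* is transcribed.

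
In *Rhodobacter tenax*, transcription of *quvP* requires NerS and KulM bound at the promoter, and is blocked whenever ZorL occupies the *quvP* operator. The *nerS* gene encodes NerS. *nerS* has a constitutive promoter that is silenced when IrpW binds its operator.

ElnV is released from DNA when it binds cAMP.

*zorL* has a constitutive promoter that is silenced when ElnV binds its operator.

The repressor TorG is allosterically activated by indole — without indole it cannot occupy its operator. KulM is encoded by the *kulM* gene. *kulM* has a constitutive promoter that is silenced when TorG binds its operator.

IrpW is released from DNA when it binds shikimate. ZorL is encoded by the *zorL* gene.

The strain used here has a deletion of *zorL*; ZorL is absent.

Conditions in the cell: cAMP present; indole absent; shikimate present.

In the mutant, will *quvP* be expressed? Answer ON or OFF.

Shikimate is present, so IrpW is inactive.
With no repressor bound, *nerS* is transcribed.
So NerS is produced and active.
Indole is absent, so TorG is inactive.
With no repressor bound, *kulM* is transcribed.
So KulM is produced and active.
ZorL is non-functional in this strain, so it has no effect.
No repressor is bound and NerS and KulM are active, so *quvP* is transcribed.

ON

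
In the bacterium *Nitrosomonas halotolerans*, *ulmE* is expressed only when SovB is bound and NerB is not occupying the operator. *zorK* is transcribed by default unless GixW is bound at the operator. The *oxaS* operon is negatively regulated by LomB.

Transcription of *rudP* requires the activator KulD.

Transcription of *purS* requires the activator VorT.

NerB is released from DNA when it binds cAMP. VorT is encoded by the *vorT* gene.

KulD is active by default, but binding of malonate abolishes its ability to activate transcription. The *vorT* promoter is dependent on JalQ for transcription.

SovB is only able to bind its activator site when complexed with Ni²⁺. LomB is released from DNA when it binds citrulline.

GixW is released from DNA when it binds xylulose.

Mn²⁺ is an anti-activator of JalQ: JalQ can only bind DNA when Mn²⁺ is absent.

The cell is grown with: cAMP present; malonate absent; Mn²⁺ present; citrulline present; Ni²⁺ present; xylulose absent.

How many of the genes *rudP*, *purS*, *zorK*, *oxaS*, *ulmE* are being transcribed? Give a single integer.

3

Malonate is absent, so KulD is active.
No repressor is bound and KulD is active, so *rudP* is transcribed.
→ *rudP* is ON.
Mn²⁺ is present, so JalQ is inactive.
Required activator JalQ is absent, so *vorT* is not transcribed.
So VorT is not produced.
Required activator VorT is absent, so *purS* is not transcribed.
→ *purS* is OFF.
Xylulose is absent, so GixW is active.
With repressor GixW bound, *zorK* is not transcribed.
→ *zorK* is OFF.
Citrulline is present, so LomB is inactive.
With no repressor bound, *oxaS* is transcribed.
→ *oxaS* is ON.
Ni²⁺ is present, so SovB is active.
cAMP is present, so NerB is inactive.
No repressor is bound and SovB is active, so *ulmE* is transcribed.
→ *ulmE* is ON.
3 of the 5 genes are transcribed.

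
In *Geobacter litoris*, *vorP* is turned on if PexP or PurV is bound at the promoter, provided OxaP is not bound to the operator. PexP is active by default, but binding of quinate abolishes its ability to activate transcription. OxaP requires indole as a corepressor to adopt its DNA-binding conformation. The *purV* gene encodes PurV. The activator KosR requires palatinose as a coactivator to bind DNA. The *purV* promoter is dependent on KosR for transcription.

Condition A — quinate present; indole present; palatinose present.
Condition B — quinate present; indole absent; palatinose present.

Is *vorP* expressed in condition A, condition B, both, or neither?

B only

Condition A:
Quinate is present, so PexP is inactive.
Indole is present, so OxaP is active.
Palatinose is present, so KosR is active.
No repressor is bound and KosR is active, so *purV* is transcribed.
So PurV is produced and active.
With repressor OxaP bound, *vorP* is not transcribed.
→ *vorP* is OFF in A.
Condition B:
Quinate is present, so PexP is inactive.
Indole is absent, so OxaP is inactive.
Palatinose is present, so KosR is active.
No repressor is bound and KosR is active, so *purV* is transcribed.
So PurV is produced and active.
Activator PurV is present, so *vorP* is transcribed.
→ *vorP* is ON in B.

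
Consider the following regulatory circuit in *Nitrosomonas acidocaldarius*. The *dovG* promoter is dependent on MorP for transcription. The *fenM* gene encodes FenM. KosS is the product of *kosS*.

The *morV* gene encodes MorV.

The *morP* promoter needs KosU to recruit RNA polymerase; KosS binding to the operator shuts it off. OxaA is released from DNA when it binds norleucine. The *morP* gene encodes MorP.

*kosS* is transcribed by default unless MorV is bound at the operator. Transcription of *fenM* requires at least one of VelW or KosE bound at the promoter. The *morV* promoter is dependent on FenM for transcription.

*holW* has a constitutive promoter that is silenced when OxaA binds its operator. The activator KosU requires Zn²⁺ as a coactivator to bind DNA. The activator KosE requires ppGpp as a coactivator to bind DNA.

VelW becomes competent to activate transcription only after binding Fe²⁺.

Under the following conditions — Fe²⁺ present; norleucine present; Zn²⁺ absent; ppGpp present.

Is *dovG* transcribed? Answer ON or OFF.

OFF

Fe²⁺ is present, so VelW is active.
ppGpp is present, so KosE is active.
Activator VelW is present, so *fenM* is transcribed.
So FenM is produced and active.
No repressor is bound and FenM is active, so *morV* is transcribed.
So MorV is produced and active.
With repressor MorV bound, *kosS* is not transcribed.
So KosS is not produced.
Zn²⁺ is absent, so KosU is inactive.
Required activator KosU is absent, so *morP* is not transcribed.
So MorP is not produced.
Required activator MorP is absent, so *dovG* is not transcribed.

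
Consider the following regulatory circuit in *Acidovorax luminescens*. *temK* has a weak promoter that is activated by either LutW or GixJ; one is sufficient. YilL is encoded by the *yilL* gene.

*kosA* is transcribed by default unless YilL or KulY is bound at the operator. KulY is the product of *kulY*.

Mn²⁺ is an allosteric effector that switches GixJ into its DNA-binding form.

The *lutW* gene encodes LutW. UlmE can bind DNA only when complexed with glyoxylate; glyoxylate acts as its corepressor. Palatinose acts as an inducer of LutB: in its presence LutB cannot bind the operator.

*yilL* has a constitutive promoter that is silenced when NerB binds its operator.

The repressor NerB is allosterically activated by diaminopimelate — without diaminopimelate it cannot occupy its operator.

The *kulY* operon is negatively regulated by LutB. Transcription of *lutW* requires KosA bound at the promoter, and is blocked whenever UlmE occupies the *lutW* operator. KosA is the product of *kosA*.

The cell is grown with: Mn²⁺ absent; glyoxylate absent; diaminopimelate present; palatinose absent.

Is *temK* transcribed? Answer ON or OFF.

Glyoxylate is absent, so UlmE is inactive.
Diaminopimelate is present, so NerB is active.
With repressor NerB bound, *yilL* is not transcribed.
So YilL is not produced.
Palatinose is absent, so LutB is active.
With repressor LutB bound, *kulY* is not transcribed.
So KulY is not produced.
With no repressor bound, *kosA* is transcribed.
So KosA is produced and active.
No repressor is bound and KosA is active, so *lutW* is transcribed.
So LutW is produced and active.
Mn²⁺ is absent, so GixJ is inactive.
Activator LutW is present, so *temK* is transcribed.

ON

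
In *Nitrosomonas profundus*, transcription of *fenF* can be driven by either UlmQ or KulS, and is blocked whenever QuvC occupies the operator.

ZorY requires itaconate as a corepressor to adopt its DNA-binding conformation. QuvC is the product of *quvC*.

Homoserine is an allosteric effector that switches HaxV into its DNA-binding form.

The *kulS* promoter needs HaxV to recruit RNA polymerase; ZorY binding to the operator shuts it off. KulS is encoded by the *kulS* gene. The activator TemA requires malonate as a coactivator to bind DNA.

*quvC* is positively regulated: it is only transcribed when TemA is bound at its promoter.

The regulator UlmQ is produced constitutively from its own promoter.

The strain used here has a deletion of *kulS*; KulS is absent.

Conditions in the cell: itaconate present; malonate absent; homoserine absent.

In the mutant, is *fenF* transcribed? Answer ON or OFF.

UlmQ is produced constitutively and is active.
Malonate is absent, so TemA is inactive.
Required activator TemA is absent, so *quvC* is not transcribed.
So QuvC is not produced.
KulS is non-functional in this strain, so it has no effect.
Activator UlmQ is present, so *fenF* is transcribed.

ON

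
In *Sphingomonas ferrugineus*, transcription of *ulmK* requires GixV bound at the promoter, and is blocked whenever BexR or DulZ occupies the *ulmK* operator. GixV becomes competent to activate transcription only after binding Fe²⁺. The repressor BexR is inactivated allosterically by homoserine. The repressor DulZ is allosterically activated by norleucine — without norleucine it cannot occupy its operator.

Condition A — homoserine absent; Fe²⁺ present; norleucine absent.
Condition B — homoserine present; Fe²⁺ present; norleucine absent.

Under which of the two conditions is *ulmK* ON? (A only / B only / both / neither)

B only

Condition A:
Homoserine is absent, so BexR is active.
Fe²⁺ is present, so GixV is active.
Norleucine is absent, so DulZ is inactive.
With repressor BexR bound, *ulmK* is not transcribed.
→ *ulmK* is OFF in A.
Condition B:
Homoserine is present, so BexR is inactive.
Fe²⁺ is present, so GixV is active.
Norleucine is absent, so DulZ is inactive.
No repressor is bound and GixV is active, so *ulmK* is transcribed.
→ *ulmK* is ON in B.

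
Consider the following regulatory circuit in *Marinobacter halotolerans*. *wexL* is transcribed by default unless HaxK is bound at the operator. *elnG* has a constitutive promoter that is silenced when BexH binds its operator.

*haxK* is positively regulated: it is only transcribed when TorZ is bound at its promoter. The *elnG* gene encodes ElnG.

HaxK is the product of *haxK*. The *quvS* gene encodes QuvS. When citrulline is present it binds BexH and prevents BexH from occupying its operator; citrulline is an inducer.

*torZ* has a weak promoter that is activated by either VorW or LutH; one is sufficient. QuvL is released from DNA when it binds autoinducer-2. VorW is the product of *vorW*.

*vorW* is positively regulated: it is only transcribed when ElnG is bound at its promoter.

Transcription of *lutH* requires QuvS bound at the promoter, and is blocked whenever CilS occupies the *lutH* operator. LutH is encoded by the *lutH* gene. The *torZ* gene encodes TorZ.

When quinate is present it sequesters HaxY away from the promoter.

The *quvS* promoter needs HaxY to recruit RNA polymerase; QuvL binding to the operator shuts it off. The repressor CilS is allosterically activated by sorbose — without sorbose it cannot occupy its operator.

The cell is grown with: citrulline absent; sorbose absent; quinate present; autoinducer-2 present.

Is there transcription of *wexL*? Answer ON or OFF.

Citrulline is absent, so BexH is active.
With repressor BexH bound, *elnG* is not transcribed.
So ElnG is not produced.
Required activator ElnG is absent, so *vorW* is not transcribed.
So VorW is not produced.
Quinate is present, so HaxY is inactive.
Autoinducer-2 is present, so QuvL is inactive.
Required activator HaxY is absent, so *quvS* is not transcribed.
So QuvS is not produced.
Sorbose is absent, so CilS is inactive.
Required activator QuvS is absent, so *lutH* is not transcribed.
So LutH is not produced.
No activator is available at the *torZ* promoter, so *torZ* is not transcribed.
So TorZ is not produced.
Required activator TorZ is absent, so *haxK* is not transcribed.
So HaxK is not produced.
With no repressor bound, *wexL* is transcribed.

ON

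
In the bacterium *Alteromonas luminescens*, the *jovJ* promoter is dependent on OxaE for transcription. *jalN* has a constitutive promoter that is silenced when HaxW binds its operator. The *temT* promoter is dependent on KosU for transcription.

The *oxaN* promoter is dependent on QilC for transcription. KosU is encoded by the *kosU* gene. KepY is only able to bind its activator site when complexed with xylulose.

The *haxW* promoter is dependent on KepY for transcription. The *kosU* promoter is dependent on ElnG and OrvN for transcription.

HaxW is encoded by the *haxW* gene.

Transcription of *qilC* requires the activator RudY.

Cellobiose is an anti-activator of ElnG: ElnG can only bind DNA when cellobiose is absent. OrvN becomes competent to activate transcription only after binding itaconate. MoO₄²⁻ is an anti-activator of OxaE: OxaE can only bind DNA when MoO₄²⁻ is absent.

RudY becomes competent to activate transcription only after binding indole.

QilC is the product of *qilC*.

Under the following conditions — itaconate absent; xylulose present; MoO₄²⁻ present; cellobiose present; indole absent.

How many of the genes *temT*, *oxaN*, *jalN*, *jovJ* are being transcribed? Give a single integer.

0

Cellobiose is present, so ElnG is inactive.
Itaconate is absent, so OrvN is inactive.
Required activator ElnG is absent, so *kosU* is not transcribed.
So KosU is not produced.
Required activator KosU is absent, so *temT* is not transcribed.
→ *temT* is OFF.
Indole is absent, so RudY is inactive.
Required activator RudY is absent, so *qilC* is not transcribed.
So QilC is not produced.
Required activator QilC is absent, so *oxaN* is not transcribed.
→ *oxaN* is OFF.
Xylulose is present, so KepY is active.
No repressor is bound and KepY is active, so *haxW* is transcribed.
So HaxW is produced and active.
With repressor HaxW bound, *jalN* is not transcribed.
→ *jalN* is OFF.
MoO₄²⁻ is present, so OxaE is inactive.
Required activator OxaE is absent, so *jovJ* is not transcribed.
→ *jovJ* is OFF.
0 of the 4 genes are transcribed.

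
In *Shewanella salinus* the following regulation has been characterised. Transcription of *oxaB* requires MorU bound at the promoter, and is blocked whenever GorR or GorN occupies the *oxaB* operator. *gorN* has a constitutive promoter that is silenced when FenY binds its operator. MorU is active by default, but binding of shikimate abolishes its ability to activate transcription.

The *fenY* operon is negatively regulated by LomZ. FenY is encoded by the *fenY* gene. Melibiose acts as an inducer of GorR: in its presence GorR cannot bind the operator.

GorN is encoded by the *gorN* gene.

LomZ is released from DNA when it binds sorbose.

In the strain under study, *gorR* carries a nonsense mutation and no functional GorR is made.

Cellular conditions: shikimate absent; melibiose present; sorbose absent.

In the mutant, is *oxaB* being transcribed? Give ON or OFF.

OFF

Shikimate is absent, so MorU is active.
GorR is non-functional in this strain, so it has no effect.
Sorbose is absent, so LomZ is active.
With repressor LomZ bound, *fenY* is not transcribed.
So FenY is not produced.
With no repressor bound, *gorN* is transcribed.
So GorN is produced and active.
With repressor GorN bound, *oxaB* is not transcribed.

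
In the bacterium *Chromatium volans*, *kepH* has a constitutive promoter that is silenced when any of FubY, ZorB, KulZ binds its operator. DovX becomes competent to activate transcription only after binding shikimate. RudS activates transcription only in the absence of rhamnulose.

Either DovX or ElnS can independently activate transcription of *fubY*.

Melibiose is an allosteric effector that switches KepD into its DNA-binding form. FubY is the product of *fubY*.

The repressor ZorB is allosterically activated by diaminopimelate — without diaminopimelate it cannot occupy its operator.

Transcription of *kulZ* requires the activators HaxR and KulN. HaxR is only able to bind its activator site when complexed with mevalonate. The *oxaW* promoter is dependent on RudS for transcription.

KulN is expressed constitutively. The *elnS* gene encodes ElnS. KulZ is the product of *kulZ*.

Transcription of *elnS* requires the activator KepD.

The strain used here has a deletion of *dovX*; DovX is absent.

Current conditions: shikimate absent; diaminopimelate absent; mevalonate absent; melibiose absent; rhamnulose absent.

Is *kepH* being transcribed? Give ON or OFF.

ON

DovX is non-functional in this strain, so it has no effect.
Melibiose is absent, so KepD is inactive.
Required activator KepD is absent, so *elnS* is not transcribed.
So ElnS is not produced.
No activator is available at the *fubY* promoter, so *fubY* is not transcribed.
So FubY is not produced.
Diaminopimelate is absent, so ZorB is inactive.
Mevalonate is absent, so HaxR is inactive.
KulN is produced constitutively and is active.
Required activator HaxR is absent, so *kulZ* is not transcribed.
So KulZ is not produced.
With no repressor bound, *kepH* is transcribed.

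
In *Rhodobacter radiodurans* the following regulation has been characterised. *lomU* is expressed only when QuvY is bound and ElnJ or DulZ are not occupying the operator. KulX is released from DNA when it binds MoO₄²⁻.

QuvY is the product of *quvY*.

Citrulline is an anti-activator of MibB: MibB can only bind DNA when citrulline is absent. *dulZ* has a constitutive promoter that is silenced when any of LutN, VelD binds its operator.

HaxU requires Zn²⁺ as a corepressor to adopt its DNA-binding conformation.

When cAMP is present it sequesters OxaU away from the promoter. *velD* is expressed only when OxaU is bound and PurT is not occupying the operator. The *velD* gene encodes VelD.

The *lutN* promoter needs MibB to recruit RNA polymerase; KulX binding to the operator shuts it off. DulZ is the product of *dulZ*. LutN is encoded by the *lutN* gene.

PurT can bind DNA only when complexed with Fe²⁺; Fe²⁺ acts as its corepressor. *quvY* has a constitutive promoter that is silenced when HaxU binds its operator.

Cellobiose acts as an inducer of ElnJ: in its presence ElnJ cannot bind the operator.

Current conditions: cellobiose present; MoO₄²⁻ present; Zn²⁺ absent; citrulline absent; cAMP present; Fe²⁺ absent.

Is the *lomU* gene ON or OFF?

ON

Cellobiose is present, so ElnJ is inactive.
Zn²⁺ is absent, so HaxU is inactive.
With no repressor bound, *quvY* is transcribed.
So QuvY is produced and active.
MoO₄²⁻ is present, so KulX is inactive.
Citrulline is absent, so MibB is active.
No repressor is bound and MibB is active, so *lutN* is transcribed.
So LutN is produced and active.
Fe²⁺ is absent, so PurT is inactive.
cAMP is present, so OxaU is inactive.
Required activator OxaU is absent, so *velD* is not transcribed.
So VelD is not produced.
With repressor LutN bound, *dulZ* is not transcribed.
So DulZ is not produced.
No repressor is bound and QuvY is active, so *lomU* is transcribed.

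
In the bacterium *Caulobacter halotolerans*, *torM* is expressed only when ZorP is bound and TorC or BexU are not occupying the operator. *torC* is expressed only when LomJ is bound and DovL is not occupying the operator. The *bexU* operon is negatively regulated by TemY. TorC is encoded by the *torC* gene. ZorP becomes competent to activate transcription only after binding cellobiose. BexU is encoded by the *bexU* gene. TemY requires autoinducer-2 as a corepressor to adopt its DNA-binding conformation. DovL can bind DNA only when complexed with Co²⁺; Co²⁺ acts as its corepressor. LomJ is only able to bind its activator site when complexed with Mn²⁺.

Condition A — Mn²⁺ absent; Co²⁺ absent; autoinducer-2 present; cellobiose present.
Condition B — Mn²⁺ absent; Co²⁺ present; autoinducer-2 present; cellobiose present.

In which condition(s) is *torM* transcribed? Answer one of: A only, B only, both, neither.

both

Condition A:
Mn²⁺ is absent, so LomJ is inactive.
Co²⁺ is absent, so DovL is inactive.
Required activator LomJ is absent, so *torC* is not transcribed.
So TorC is not produced.
Autoinducer-2 is present, so TemY is active.
With repressor TemY bound, *bexU* is not transcribed.
So BexU is not produced.
Cellobiose is present, so ZorP is active.
No repressor is bound and ZorP is active, so *torM* is transcribed.
→ *torM* is ON in A.
Condition B:
Mn²⁺ is absent, so LomJ is inactive.
Co²⁺ is present, so DovL is active.
With repressor DovL bound, *torC* is not transcribed.
So TorC is not produced.
Autoinducer-2 is present, so TemY is active.
With repressor TemY bound, *bexU* is not transcribed.
So BexU is not produced.
Cellobiose is present, so ZorP is active.
No repressor is bound and ZorP is active, so *torM* is transcribed.
→ *torM* is ON in B.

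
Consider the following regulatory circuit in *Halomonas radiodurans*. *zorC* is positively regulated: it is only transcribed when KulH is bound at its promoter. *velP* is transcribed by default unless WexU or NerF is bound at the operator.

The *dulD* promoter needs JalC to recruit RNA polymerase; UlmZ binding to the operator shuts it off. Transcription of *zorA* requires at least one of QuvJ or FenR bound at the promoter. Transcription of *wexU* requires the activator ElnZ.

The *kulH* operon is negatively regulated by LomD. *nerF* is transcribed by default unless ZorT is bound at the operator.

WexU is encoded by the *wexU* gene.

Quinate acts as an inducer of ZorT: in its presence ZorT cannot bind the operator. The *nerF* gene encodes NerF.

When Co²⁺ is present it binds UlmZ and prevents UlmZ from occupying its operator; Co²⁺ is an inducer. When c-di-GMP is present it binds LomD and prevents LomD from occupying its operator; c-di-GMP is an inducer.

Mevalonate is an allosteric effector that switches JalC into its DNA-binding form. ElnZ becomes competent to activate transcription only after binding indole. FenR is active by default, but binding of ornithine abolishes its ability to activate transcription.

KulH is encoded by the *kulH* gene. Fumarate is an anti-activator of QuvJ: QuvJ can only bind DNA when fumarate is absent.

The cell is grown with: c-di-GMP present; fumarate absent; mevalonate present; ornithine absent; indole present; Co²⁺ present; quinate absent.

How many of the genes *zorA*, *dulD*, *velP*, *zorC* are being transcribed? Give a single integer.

3

Fumarate is absent, so QuvJ is active.
Ornithine is absent, so FenR is active.
Activator QuvJ is present, so *zorA* is transcribed.
→ *zorA* is ON.
Co²⁺ is present, so UlmZ is inactive.
Mevalonate is present, so JalC is active.
No repressor is bound and JalC is active, so *dulD* is transcribed.
→ *dulD* is ON.
Indole is present, so ElnZ is active.
No repressor is bound and ElnZ is active, so *wexU* is transcribed.
So WexU is produced and active.
Quinate is absent, so ZorT is active.
With repressor ZorT bound, *nerF* is not transcribed.
So NerF is not produced.
With repressor WexU bound, *velP* is not transcribed.
→ *velP* is OFF.
c-di-GMP is present, so LomD is inactive.
With no repressor bound, *kulH* is transcribed.
So KulH is produced and active.
No repressor is bound and KulH is active, so *zorC* is transcribed.
→ *zorC* is ON.
3 of the 4 genes are transcribed.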